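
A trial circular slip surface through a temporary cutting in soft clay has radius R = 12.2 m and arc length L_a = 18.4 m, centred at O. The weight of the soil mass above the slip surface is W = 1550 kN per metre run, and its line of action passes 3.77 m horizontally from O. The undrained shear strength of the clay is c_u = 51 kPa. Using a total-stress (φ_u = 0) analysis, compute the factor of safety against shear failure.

Taking moments about the centre O, the resisting moment is provided by the undrained shear strength acting along the arc:
M_R = c_u·L_a·R = 51·18.40·12.2 = 11448.5 kN·m/m
M_D = W·d = 1550·3.77 = 5843.5 kN·m/m
FS = M_R / M_D = 11448.5 / 5843.5 = 1.959

FS = 1.96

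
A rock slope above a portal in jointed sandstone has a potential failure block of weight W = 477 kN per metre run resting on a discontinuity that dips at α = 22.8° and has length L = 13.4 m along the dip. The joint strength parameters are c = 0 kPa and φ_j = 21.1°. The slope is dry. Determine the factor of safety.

FS = 0.92

Resolving the block weight along and normal to the plane and applying the Mohr–Coulomb strength on the joint:
N' = W cosα = 477·cos22.8° = 439.7 kN/m
Driving force T = W sinα = 477·sin22.8° = 184.8 kN/m
Resisting force R = c·L + N'·tanφ_j = 0·13.4 + 439.7·tan21.1° = 0.0 + 169.7 = 169.7 kN/m
FS = R / T = 169.7 / 184.8 = 0.918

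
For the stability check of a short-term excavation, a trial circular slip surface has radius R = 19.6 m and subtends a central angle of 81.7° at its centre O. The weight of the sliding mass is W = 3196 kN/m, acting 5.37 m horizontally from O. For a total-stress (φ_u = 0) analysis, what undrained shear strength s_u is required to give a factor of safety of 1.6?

FS = s_u·L_a·R / (W·d), so s_u = FS·W·d / (L_a·R).
Arc length L_a = R·θ = 19.6·(81.7°·π/180) = 19.6·1.4259 = 27.95 m
s_u = 1.6·3196·5.37 / (27.95·19.6) = 27460.0 / 547.79 = 50.13 kPa

s_u = 50.1 kPa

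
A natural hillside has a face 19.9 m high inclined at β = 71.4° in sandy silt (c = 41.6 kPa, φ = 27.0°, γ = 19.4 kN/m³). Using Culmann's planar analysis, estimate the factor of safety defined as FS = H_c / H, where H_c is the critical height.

H_c = (4c/γ) · sinβ cosφ / [1 − cos(β − φ)]
    = (4·41.6/19.4) · sin71.4°·cos27.0° / [1 − cos44.4°]
    = 8.577 · 0.8445 / 0.2855 = 25.37 m
FS = H_c / H = 25.37 / 19.9 = 1.275

FS = 1.27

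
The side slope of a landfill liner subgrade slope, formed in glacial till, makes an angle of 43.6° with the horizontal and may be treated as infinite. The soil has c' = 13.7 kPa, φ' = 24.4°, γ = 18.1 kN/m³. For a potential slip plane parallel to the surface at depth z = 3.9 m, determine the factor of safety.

For an infinite slope with a slip plane parallel to the surface (no pore pressure): FS = [c' + γz cos²β tanφ'] / [γz sinβ cosβ].
γz = 18.1·3.9 = 70.59 kN/m²
Numerator = 13.7 + 70.59·cos²43.6°·tan24.4° = 13.7 + 70.59·0.5244·0.4536 = 30.493 kPa
Denominator = 70.59·sin43.6°·cos43.6° = 70.59·0.6896·0.7242 = 35.253 kPa
FS = 30.493 / 35.253 = 0.865

FS = 0.86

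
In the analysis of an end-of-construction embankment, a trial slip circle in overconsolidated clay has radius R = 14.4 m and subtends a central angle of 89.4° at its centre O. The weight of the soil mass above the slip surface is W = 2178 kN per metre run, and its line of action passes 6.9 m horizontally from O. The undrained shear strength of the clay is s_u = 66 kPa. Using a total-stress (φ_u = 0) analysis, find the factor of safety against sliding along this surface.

FS = 1.42

Taking moments about the centre O, the resisting moment is provided by the undrained shear strength acting along the arc:
Arc length L_a = R·θ = 14.4·(89.4°·π/180) = 14.4·1.5603 = 22.47 m
M_R = s_u·L_a·R = 66·22.47·14.4 = 21354.2 kN·m/m
M_D = W·d = 2178·6.9 = 15028.2 kN·m/m
FS = M_R / M_D = 21354.2 / 15028.2 = 1.421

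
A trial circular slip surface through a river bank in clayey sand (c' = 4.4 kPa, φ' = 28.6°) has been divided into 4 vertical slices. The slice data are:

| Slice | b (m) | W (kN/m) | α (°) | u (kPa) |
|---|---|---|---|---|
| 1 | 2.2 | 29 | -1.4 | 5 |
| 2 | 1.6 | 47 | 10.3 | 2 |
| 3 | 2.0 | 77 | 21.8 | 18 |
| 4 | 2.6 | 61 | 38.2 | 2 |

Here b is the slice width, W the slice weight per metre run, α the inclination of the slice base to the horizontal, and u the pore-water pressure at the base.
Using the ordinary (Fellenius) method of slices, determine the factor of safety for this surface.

FS = 1.55

Ordinary method of slices: FS = Σ[c'·Δl_i + (W_i cosα_i − u_i·Δl_i)·tanφ'] / Σ W_i sinα_i, with Δl_i = b_i / cosα_i.
Slice 1: Δl = 2.2/cos(-1.4°) = 2.201 m; N'_1 = 29·cos(-1.4°) − 5·2.201 = 18.0; c'Δl = 9.68; W sinα = -0.7
Slice 2: Δl = 1.6/cos10.3° = 1.626 m; N'_2 = 47·cos10.3° − 2·1.626 = 43.0; c'Δl = 7.16; W sinα = 8.4
Slice 3: Δl = 2.0/cos21.8° = 2.154 m; N'_3 = 77·cos21.8° − 18·2.154 = 32.7; c'Δl = 9.48; W sinα = 28.6
Slice 4: Δl = 2.6/cos38.2° = 3.308 m; N'_4 = 61·cos38.2° − 2·3.308 = 41.3; c'Δl = 14.56; W sinα = 37.7
Σc'Δl = 40.9 kN/m; ΣN' = 135.0 kN/m; ΣW sinα = 74.0 kN/m
Resisting = 40.9 + 135.0·tan28.6° = 40.9 + 73.6 = 114.5 kN/m
FS = 114.5 / 74.0 = 1.547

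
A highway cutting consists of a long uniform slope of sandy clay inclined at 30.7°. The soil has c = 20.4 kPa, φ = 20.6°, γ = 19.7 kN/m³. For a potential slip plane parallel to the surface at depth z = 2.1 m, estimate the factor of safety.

For an infinite slope with a slip plane parallel to the surface (no pore pressure): FS = [c + γz cos²β tanφ] / [γz sinβ cosβ].
γz = 19.7·2.1 = 41.37 kN/m²
Numerator = 20.4 + 41.37·cos²30.7°·tan20.6° = 20.4 + 41.37·0.7393·0.3759 = 31.897 kPa
Denominator = 41.37·sin30.7°·cos30.7° = 41.37·0.5105·0.8599 = 18.161 kPa
FS = 31.897 / 18.161 = 1.756

FS = 1.76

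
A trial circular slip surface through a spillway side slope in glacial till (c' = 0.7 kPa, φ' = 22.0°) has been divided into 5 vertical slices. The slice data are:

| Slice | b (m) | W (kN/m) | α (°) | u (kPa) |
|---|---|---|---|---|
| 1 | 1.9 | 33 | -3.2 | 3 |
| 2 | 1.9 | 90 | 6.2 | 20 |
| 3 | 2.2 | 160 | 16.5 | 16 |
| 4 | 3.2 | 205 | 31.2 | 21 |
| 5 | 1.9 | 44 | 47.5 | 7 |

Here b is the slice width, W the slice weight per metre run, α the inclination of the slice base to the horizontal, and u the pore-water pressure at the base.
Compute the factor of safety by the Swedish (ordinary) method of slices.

FS = 0.68

Ordinary method of slices: FS = Σ[c'·Δl_i + (W_i cosα_i − u_i·Δl_i)·tanφ'] / Σ W_i sinα_i, with Δl_i = b_i / cosα_i.
Slice 1: Δl = 1.9/cos(-3.2°) = 1.903 m; N'_1 = 33·cos(-3.2°) − 3·1.903 = 27.2; c'Δl = 1.33; W sinα = -1.8
Slice 2: Δl = 1.9/cos6.2° = 1.911 m; N'_2 = 90·cos6.2° − 20·1.911 = 51.3; c'Δl = 1.34; W sinα = 9.7
Slice 3: Δl = 2.2/cos16.5° = 2.294 m; N'_3 = 160·cos16.5° − 16·2.294 = 116.7; c'Δl = 1.61; W sinα = 45.4
Slice 4: Δl = 3.2/cos31.2° = 3.741 m; N'_4 = 205·cos31.2° − 21·3.741 = 96.8; c'Δl = 2.62; W sinα = 106.2
Slice 5: Δl = 1.9/cos47.5° = 2.812 m; N'_5 = 44·cos47.5° − 7·2.812 = 10.0; c'Δl = 1.97; W sinα = 32.4
Σc'Δl = 8.9 kN/m; ΣN' = 302.0 kN/m; ΣW sinα = 192.0 kN/m
Resisting = 8.9 + 302.0·tan22.0° = 8.9 + 122.0 = 130.9 kN/m
FS = 130.9 / 192.0 = 0.682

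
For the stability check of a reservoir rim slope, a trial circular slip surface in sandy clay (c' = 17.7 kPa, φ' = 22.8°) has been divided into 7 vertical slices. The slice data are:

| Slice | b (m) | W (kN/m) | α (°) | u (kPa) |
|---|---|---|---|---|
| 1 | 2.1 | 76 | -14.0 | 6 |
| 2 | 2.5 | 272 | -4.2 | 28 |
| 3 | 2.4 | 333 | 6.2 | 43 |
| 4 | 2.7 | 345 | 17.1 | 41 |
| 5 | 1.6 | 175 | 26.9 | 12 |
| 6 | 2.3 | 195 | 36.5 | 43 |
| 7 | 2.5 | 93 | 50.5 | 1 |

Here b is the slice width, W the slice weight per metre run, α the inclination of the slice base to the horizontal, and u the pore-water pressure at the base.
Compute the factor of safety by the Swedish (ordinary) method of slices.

FS = 1.96

Ordinary method of slices: FS = Σ[c'·Δl_i + (W_i cosα_i − u_i·Δl_i)·tanφ'] / Σ W_i sinα_i, with Δl_i = b_i / cosα_i.
Slice 1: Δl = 2.1/cos(-14.0°) = 2.164 m; N'_1 = 76·cos(-14.0°) − 6·2.164 = 60.8; c'Δl = 38.31; W sinα = -18.4
Slice 2: Δl = 2.5/cos(-4.2°) = 2.507 m; N'_2 = 272·cos(-4.2°) − 28·2.507 = 201.1; c'Δl = 44.37; W sinα = -19.9
Slice 3: Δl = 2.4/cos6.2° = 2.414 m; N'_3 = 333·cos6.2° − 43·2.414 = 227.2; c'Δl = 42.73; W sinα = 36.0
Slice 4: Δl = 2.7/cos17.1° = 2.825 m; N'_4 = 345·cos17.1° − 41·2.825 = 213.9; c'Δl = 50.00; W sinα = 101.4
Slice 5: Δl = 1.6/cos26.9° = 1.794 m; N'_5 = 175·cos26.9° − 12·1.794 = 134.5; c'Δl = 31.76; W sinα = 79.2
Slice 6: Δl = 2.3/cos36.5° = 2.861 m; N'_6 = 195·cos36.5° − 43·2.861 = 33.7; c'Δl = 50.64; W sinα = 116.0
Slice 7: Δl = 2.5/cos50.5° = 3.930 m; N'_7 = 93·cos50.5° − 1·3.930 = 55.2; c'Δl = 69.57; W sinα = 71.8
Σc'Δl = 327.4 kN/m; ΣN' = 926.5 kN/m; ΣW sinα = 366.0 kN/m
Resisting = 327.4 + 926.5·tan22.8° = 327.4 + 389.5 = 716.8 kN/m
FS = 716.8 / 366.0 = 1.958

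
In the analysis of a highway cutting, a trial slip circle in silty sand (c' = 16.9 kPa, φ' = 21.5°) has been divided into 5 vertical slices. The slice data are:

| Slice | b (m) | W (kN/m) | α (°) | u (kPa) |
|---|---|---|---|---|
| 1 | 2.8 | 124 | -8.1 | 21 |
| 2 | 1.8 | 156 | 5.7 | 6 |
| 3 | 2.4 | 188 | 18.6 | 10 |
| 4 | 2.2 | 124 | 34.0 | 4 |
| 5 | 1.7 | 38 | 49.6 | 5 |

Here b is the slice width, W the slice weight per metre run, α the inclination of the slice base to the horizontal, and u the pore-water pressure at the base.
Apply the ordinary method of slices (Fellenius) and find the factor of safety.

Ordinary method of slices: FS = Σ[c'·Δl_i + (W_i cosα_i − u_i·Δl_i)·tanφ'] / Σ W_i sinα_i, with Δl_i = b_i / cosα_i.
Slice 1: Δl = 2.8/cos(-8.1°) = 2.828 m; N'_1 = 124·cos(-8.1°) − 21·2.828 = 63.4; c'Δl = 47.80; W sinα = -17.5
Slice 2: Δl = 1.8/cos5.7° = 1.809 m; N'_2 = 156·cos5.7° − 6·1.809 = 144.4; c'Δl = 30.57; W sinα = 15.5
Slice 3: Δl = 2.4/cos18.6° = 2.532 m; N'_3 = 188·cos18.6° − 10·2.532 = 152.9; c'Δl = 42.80; W sinα = 60.0
Slice 4: Δl = 2.2/cos34.0° = 2.654 m; N'_4 = 124·cos34.0° − 4·2.654 = 92.2; c'Δl = 44.85; W sinα = 69.3
Slice 5: Δl = 1.7/cos49.6° = 2.623 m; N'_5 = 38·cos49.6° − 5·2.623 = 11.5; c'Δl = 44.33; W sinα = 28.9
Σc'Δl = 210.3 kN/m; ΣN' = 464.3 kN/m; ΣW sinα = 156.3 kN/m
Resisting = 210.3 + 464.3·tan21.5° = 210.3 + 182.9 = 393.2 kN/m
FS = 393.2 / 156.3 = 2.516

FS = 2.52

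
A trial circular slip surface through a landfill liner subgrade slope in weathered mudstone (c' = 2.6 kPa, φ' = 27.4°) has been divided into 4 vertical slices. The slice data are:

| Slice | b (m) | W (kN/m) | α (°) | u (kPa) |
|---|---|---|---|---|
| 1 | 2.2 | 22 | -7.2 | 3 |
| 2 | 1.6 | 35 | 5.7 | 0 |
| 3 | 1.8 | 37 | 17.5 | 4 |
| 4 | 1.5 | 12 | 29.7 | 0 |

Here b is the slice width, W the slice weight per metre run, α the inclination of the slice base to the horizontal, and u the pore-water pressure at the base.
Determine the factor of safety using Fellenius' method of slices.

Ordinary method of slices: FS = Σ[c'·Δl_i + (W_i cosα_i − u_i·Δl_i)·tanφ'] / Σ W_i sinα_i, with Δl_i = b_i / cosα_i.
Slice 1: Δl = 2.2/cos(-7.2°) = 2.217 m; N'_1 = 22·cos(-7.2°) − 3·2.217 = 15.2; c'Δl = 5.77; W sinα = -2.8
Slice 2: Δl = 1.6/cos5.7° = 1.608 m; N'_2 = 35·cos5.7° − 0·1.608 = 34.8; c'Δl = 4.18; W sinα = 3.5
Slice 3: Δl = 1.8/cos17.5° = 1.887 m; N'_3 = 37·cos17.5° − 4·1.887 = 27.7; c'Δl = 4.91; W sinα = 11.1
Slice 4: Δl = 1.5/cos29.7° = 1.727 m; N'_4 = 12·cos29.7° − 0·1.727 = 10.4; c'Δl = 4.49; W sinα = 5.9
Σc'Δl = 19.3 kN/m; ΣN' = 88.2 kN/m; ΣW sinα = 17.8 kN/m
Resisting = 19.3 + 88.2·tan27.4° = 19.3 + 45.7 = 65.0 kN/m
FS = 65.0 / 17.8 = 3.656

FS = 3.66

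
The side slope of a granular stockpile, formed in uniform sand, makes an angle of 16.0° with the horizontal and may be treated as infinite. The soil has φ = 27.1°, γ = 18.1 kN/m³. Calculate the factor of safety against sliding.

For a dry cohesionless infinite slope the factor of safety is FS = tanφ / tanβ.
FS = tan27.1° / tan16.0° = 0.5117 / 0.2867 = 1.785

FS = 1.78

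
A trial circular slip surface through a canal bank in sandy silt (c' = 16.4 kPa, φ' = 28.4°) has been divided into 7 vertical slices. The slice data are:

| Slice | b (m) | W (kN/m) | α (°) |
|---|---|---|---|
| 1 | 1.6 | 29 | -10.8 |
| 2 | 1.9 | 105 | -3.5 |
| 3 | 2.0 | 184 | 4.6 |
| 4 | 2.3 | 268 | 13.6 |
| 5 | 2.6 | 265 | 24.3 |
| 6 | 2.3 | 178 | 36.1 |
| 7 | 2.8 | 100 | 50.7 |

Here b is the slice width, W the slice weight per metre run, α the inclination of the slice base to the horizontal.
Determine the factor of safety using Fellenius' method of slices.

Ordinary method of slices: FS = Σ[c'·Δl_i + (W_i cosα_i)·tanφ'] / Σ W_i sinα_i, with Δl_i = b_i / cosα_i.
Slice 1: Δl = 1.6/cos(-10.8°) = 1.629 m; N'_1 = 29·cos(-10.8°) = 28.5; c'Δl = 26.71; W sinα = -5.4
Slice 2: Δl = 1.9/cos(-3.5°) = 1.904 m; N'_2 = 105·cos(-3.5°) = 104.8; c'Δl = 31.22; W sinα = -6.4
Slice 3: Δl = 2.0/cos4.6° = 2.006 m; N'_3 = 184·cos4.6° = 183.4; c'Δl = 32.91; W sinα = 14.8
Slice 4: Δl = 2.3/cos13.6° = 2.366 m; N'_4 = 268·cos13.6° = 260.5; c'Δl = 38.81; W sinα = 63.0
Slice 5: Δl = 2.6/cos24.3° = 2.853 m; N'_5 = 265·cos24.3° = 241.5; c'Δl = 46.78; W sinα = 109.1
Slice 6: Δl = 2.3/cos36.1° = 2.847 m; N'_6 = 178·cos36.1° = 143.8; c'Δl = 46.68; W sinα = 104.9
Slice 7: Δl = 2.8/cos50.7° = 4.421 m; N'_7 = 100·cos50.7° = 63.3; c'Δl = 72.50; W sinα = 77.4
Σc'Δl = 295.6 kN/m; ΣN' = 1025.9 kN/m; ΣW sinα = 357.2 kN/m
Resisting = 295.6 + 1025.9·tan28.4° = 295.6 + 554.7 = 850.3 kN/m
FS = 850.3 / 357.2 = 2.380

FS = 2.38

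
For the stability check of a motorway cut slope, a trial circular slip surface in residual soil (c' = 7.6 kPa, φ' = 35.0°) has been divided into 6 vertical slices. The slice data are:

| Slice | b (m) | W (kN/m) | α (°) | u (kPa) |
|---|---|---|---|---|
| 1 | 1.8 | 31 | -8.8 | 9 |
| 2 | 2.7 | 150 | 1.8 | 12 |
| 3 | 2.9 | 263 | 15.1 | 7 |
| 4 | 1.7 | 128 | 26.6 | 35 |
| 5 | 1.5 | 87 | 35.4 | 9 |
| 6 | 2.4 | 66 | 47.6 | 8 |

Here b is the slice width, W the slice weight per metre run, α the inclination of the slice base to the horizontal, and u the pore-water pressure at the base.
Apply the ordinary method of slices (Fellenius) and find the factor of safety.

FS = 2.00

Ordinary method of slices: FS = Σ[c'·Δl_i + (W_i cosα_i − u_i·Δl_i)·tanφ'] / Σ W_i sinα_i, with Δl_i = b_i / cosα_i.
Slice 1: Δl = 1.8/cos(-8.8°) = 1.821 m; N'_1 = 31·cos(-8.8°) − 9·1.821 = 14.2; c'Δl = 13.84; W sinα = -4.7
Slice 2: Δl = 2.7/cos1.8° = 2.701 m; N'_2 = 150·cos1.8° − 12·2.701 = 117.5; c'Δl = 20.53; W sinα = 4.7
Slice 3: Δl = 2.9/cos15.1° = 3.004 m; N'_3 = 263·cos15.1° − 7·3.004 = 232.9; c'Δl = 22.83; W sinα = 68.5
Slice 4: Δl = 1.7/cos26.6° = 1.901 m; N'_4 = 128·cos26.6° − 35·1.901 = 47.9; c'Δl = 14.45; W sinα = 57.3
Slice 5: Δl = 1.5/cos35.4° = 1.840 m; N'_5 = 87·cos35.4° − 9·1.840 = 54.4; c'Δl = 13.99; W sinα = 50.4
Slice 6: Δl = 2.4/cos47.6° = 3.559 m; N'_6 = 66·cos47.6° − 8·3.559 = 16.0; c'Δl = 27.05; W sinα = 48.7
Σc'Δl = 112.7 kN/m; ΣN' = 482.9 kN/m; ΣW sinα = 224.9 kN/m
Resisting = 112.7 + 482.9·tan35.0° = 112.7 + 338.2 = 450.8 kN/m
FS = 450.8 / 224.9 = 2.004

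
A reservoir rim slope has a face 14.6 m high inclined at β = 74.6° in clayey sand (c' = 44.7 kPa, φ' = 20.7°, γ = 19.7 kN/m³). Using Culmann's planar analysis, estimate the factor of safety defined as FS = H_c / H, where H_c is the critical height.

H_c = (4c'/γ) · sinβ cosφ' / [1 − cos(β − φ')]
    = (4·44.7/19.7) · sin74.6°·cos20.7° / [1 − cos53.9°]
    = 9.076 · 0.9019 / 0.4108 = 19.93 m
FS = H_c / H = 19.93 / 14.6 = 1.365

FS = 1.36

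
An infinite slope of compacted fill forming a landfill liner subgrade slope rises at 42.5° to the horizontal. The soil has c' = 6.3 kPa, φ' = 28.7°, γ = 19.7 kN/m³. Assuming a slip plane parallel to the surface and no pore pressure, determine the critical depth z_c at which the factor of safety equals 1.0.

z_c = 1.60 m

Setting FS = 1.00 in FS = [c' + γz cos²β tanφ'] / [γz sinβ cosβ] and solving for z:
z = c' / [γ cosβ (FS·sinβ − cosβ·tanφ')]
  = 6.3 / [19.7·cos42.5°·(1.00·sin42.5° − cos42.5°·tan28.7°)]
  = 6.3 / [19.7·0.7373·(1.00·0.6756 − 0.7373·0.5475)]
  = 6.3 / 3.9498 = 1.595 m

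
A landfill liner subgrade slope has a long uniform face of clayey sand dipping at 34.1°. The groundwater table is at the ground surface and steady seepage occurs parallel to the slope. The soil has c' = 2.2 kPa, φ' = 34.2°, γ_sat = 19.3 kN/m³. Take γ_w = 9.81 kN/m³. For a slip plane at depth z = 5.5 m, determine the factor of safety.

With seepage parallel to the slope and the water table at the surface, the effective normal stress on the slip plane uses the buoyant unit weight γ' = γ_sat − γ_w while the driving shear stress uses γ_sat:
FS = [c' + γ' z cos²β tanφ'] / [γ_sat z sinβ cosβ]
γ' = 19.3 − 9.81 = 9.49 kN/m³
Numerator = 2.2 + 9.49·5.5·cos²34.1°·tan34.2° = 2.2 + 9.49·5.5·0.6857·0.6796 = 26.522 kPa
Denominator = 19.3·5.5·sin34.1°·cos34.1° = 19.3·5.5·0.5606·0.8281 = 49.279 kPa
FS = 26.522 / 49.279 = 0.538

FS = 0.54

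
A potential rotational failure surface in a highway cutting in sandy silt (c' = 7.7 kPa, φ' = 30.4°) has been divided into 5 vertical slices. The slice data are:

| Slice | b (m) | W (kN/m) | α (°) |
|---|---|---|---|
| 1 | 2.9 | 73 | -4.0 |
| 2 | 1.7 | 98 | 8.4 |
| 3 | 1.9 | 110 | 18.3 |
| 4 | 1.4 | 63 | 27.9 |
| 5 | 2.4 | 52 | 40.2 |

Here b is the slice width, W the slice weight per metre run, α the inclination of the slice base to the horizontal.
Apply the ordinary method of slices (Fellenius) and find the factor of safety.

Ordinary method of slices: FS = Σ[c'·Δl_i + (W_i cosα_i)·tanφ'] / Σ W_i sinα_i, with Δl_i = b_i / cosα_i.
Slice 1: Δl = 2.9/cos(-4.0°) = 2.907 m; N'_1 = 73·cos(-4.0°) = 72.8; c'Δl = 22.38; W sinα = -5.1
Slice 2: Δl = 1.7/cos8.4° = 1.718 m; N'_2 = 98·cos8.4° = 96.9; c'Δl = 13.23; W sinα = 14.3
Slice 3: Δl = 1.9/cos18.3° = 2.001 m; N'_3 = 110·cos18.3° = 104.4; c'Δl = 15.41; W sinα = 34.5
Slice 4: Δl = 1.4/cos27.9° = 1.584 m; N'_4 = 63·cos27.9° = 55.7; c'Δl = 12.20; W sinα = 29.5
Slice 5: Δl = 2.4/cos40.2° = 3.142 m; N'_5 = 52·cos40.2° = 39.7; c'Δl = 24.19; W sinα = 33.6
Σc'Δl = 87.4 kN/m; ΣN' = 369.6 kN/m; ΣW sinα = 106.8 kN/m
Resisting = 87.4 + 369.6·tan30.4° = 87.4 + 216.8 = 304.3 kN/m
FS = 304.3 / 106.8 = 2.849

FS = 2.85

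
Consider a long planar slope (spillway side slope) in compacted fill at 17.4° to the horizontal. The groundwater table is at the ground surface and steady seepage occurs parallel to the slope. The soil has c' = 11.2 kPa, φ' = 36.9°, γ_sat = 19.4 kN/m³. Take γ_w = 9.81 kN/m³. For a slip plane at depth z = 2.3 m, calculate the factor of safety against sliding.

FS = 2.06

With seepage parallel to the slope and the water table at the surface, the effective normal stress on the slip plane uses the buoyant unit weight γ' = γ_sat − γ_w while the driving shear stress uses γ_sat:
FS = [c' + γ' z cos²β tanφ'] / [γ_sat z sinβ cosβ]
γ' = 19.4 − 9.81 = 9.59 kN/m³
Numerator = 11.2 + 9.59·2.3·cos²17.4°·tan36.9° = 11.2 + 9.59·2.3·0.9106·0.7508 = 26.280 kPa
Denominator = 19.4·2.3·sin17.4°·cos17.4° = 19.4·2.3·0.2990·0.9542 = 12.733 kPa
FS = 26.280 / 12.733 = 2.064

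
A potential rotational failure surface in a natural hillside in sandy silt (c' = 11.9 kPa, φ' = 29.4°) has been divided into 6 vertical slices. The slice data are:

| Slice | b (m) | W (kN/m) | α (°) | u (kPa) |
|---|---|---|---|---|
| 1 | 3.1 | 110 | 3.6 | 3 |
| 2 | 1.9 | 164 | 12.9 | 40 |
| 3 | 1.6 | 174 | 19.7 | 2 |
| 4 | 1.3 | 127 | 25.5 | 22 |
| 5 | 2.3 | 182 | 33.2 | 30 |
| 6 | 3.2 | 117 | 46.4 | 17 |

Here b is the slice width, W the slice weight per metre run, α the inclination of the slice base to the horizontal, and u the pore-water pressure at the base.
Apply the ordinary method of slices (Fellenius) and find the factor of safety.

FS = 1.36

Ordinary method of slices: FS = Σ[c'·Δl_i + (W_i cosα_i − u_i·Δl_i)·tanφ'] / Σ W_i sinα_i, with Δl_i = b_i / cosα_i.
Slice 1: Δl = 3.1/cos3.6° = 3.106 m; N'_1 = 110·cos3.6° − 3·3.106 = 100.5; c'Δl = 36.96; W sinα = 6.9
Slice 2: Δl = 1.9/cos12.9° = 1.949 m; N'_2 = 164·cos12.9° − 40·1.949 = 81.9; c'Δl = 23.20; W sinα = 36.6
Slice 3: Δl = 1.6/cos19.7° = 1.699 m; N'_3 = 174·cos19.7° − 2·1.699 = 160.4; c'Δl = 20.22; W sinα = 58.7
Slice 4: Δl = 1.3/cos25.5° = 1.440 m; N'_4 = 127·cos25.5° − 22·1.440 = 82.9; c'Δl = 17.14; W sinα = 54.7
Slice 5: Δl = 2.3/cos33.2° = 2.749 m; N'_5 = 182·cos33.2° − 30·2.749 = 69.8; c'Δl = 32.71; W sinα = 99.7
Slice 6: Δl = 3.2/cos46.4° = 4.640 m; N'_6 = 117·cos46.4° − 17·4.640 = 1.8; c'Δl = 55.22; W sinα = 84.7
Σc'Δl = 185.4 kN/m; ΣN' = 497.3 kN/m; ΣW sinα = 341.2 kN/m
Resisting = 185.4 + 497.3·tan29.4° = 185.4 + 280.2 = 465.7 kN/m
FS = 465.7 / 341.2 = 1.365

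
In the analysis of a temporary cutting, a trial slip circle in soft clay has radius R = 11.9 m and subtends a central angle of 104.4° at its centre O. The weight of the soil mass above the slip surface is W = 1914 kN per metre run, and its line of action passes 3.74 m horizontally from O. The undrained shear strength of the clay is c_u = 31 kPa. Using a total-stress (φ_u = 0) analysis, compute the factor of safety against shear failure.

FS = 1.12

Taking moments about the centre O, the resisting moment is provided by the undrained shear strength acting along the arc:
Arc length L_a = R·θ = 11.9·(104.4°·π/180) = 11.9·1.8221 = 21.68 m
M_R = c_u·L_a·R = 31·21.68·11.9 = 7999.0 kN·m/m
M_D = W·d = 1914·3.74 = 7158.4 kN·m/m
FS = M_R / M_D = 7999.0 / 7158.4 = 1.117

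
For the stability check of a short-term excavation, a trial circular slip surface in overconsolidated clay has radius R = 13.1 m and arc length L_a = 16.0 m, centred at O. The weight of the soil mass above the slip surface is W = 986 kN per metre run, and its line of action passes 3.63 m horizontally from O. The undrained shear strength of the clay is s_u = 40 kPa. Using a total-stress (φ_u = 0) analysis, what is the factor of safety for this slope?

FS = 2.34

Taking moments about the centre O, the resisting moment is provided by the undrained shear strength acting along the arc:
M_R = s_u·L_a·R = 40·16.00·13.1 = 8384.0 kN·m/m
M_D = W·d = 986·3.63 = 3579.2 kN·m/m
FS = M_R / M_D = 8384.0 / 3579.2 = 2.342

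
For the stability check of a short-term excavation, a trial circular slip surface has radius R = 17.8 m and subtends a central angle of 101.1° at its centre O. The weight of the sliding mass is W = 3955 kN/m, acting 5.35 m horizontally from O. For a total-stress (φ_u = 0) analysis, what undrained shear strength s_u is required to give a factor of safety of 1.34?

FS = s_u·L_a·R / (W·d), so s_u = FS·W·d / (L_a·R).
Arc length L_a = R·θ = 17.8·(101.1°·π/180) = 17.8·1.7645 = 31.41 m
s_u = 1.34·3955·5.35 / (31.41·17.8) = 28353.4 / 559.07 = 50.72 kPa

s_u = 50.7 kPa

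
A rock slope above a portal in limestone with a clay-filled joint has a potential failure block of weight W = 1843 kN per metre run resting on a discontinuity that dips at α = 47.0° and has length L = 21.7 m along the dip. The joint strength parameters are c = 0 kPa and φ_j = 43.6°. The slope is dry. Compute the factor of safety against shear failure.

Resolving the block weight along and normal to the plane and applying the Mohr–Coulomb strength on the joint:
N' = W cosα = 1843·cos47.0° = 1256.9 kN/m
Driving force T = W sinα = 1843·sin47.0° = 1347.9 kN/m
Resisting force R = c·L + N'·tanφ_j = 0·21.7 + 1256.9·tan43.6° = 0.0 + 1197.0 = 1197.0 kN/m
FS = R / T = 1197.0 / 1347.9 = 0.888

FS = 0.89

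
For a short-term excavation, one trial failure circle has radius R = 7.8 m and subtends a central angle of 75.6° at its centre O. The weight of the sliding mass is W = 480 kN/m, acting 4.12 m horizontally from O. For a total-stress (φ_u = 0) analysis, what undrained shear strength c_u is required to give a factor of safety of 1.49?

c_u = 36.7 kPa

FS = c_u·L_a·R / (W·d), so c_u = FS·W·d / (L_a·R).
Arc length L_a = R·θ = 7.8·(75.6°·π/180) = 7.8·1.3195 = 10.29 m
c_u = 1.49·480·4.12 / (10.29·7.8) = 2946.6 / 80.28 = 36.71 kPa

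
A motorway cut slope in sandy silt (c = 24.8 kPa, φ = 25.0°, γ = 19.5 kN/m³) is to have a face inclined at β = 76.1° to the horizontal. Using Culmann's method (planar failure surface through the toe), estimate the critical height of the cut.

H_c = 12.03 m

Culmann's analysis gives the critical failure plane at α_cr = (β + φ)/2 = (76.1 + 25.0)/2 = 50.5°, and the critical height
H_c = (4c/γ) · sinβ cosφ / [1 − cos(β − φ)]
    = (4·24.8/19.5) · sin76.1°·cos25.0° / [1 − cos(51.1°)]
    = 5.087 · 0.9707·0.9063 / [1 − 0.6280]
    = 5.087 · 0.8798 / 0.3720
    = 12.03 m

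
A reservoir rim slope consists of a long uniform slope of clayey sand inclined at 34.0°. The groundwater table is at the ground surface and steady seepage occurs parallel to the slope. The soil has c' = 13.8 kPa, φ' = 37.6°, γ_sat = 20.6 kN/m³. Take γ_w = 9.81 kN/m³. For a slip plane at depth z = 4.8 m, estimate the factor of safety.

FS = 0.90

With seepage parallel to the slope and the water table at the surface, the effective normal stress on the slip plane uses the buoyant unit weight γ' = γ_sat − γ_w while the driving shear stress uses γ_sat:
FS = [c' + γ' z cos²β tanφ'] / [γ_sat z sinβ cosβ]
γ' = 20.6 − 9.81 = 10.79 kN/m³
Numerator = 13.8 + 10.79·4.8·cos²34.0°·tan37.6° = 13.8 + 10.79·4.8·0.6873·0.7701 = 41.213 kPa
Denominator = 20.6·4.8·sin34.0°·cos34.0° = 20.6·4.8·0.5592·0.8290 = 45.840 kPa
FS = 41.213 / 45.840 = 0.899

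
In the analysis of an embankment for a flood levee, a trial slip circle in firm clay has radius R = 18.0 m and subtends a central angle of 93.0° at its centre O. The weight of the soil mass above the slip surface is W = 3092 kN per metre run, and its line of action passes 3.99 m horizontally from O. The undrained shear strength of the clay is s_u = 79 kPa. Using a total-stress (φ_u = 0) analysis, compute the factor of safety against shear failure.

FS = 3.37

Taking moments about the centre O, the resisting moment is provided by the undrained shear strength acting along the arc:
Arc length L_a = R·θ = 18.0·(93.0°·π/180) = 18.0·1.6232 = 29.22 m
M_R = s_u·L_a·R = 79·29.22·18.0 = 41546.3 kN·m/m
M_D = W·d = 3092·3.99 = 12337.1 kN·m/m
FS = M_R / M_D = 41546.3 / 12337.1 = 3.368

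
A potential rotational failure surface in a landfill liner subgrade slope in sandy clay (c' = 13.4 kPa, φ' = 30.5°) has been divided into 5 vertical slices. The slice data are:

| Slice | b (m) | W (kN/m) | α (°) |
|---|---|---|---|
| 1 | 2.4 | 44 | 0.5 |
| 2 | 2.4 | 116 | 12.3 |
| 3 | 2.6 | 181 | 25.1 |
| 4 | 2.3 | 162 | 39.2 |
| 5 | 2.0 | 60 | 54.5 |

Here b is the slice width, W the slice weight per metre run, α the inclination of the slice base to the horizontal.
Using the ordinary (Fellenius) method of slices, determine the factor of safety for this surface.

FS = 1.87

Ordinary method of slices: FS = Σ[c'·Δl_i + (W_i cosα_i)·tanφ'] / Σ W_i sinα_i, with Δl_i = b_i / cosα_i.
Slice 1: Δl = 2.4/cos0.5° = 2.400 m; N'_1 = 44·cos0.5° = 44.0; c'Δl = 32.16; W sinα = 0.4
Slice 2: Δl = 2.4/cos12.3° = 2.456 m; N'_2 = 116·cos12.3° = 113.3; c'Δl = 32.92; W sinα = 24.7
Slice 3: Δl = 2.6/cos25.1° = 2.871 m; N'_3 = 181·cos25.1° = 163.9; c'Δl = 38.47; W sinα = 76.8
Slice 4: Δl = 2.3/cos39.2° = 2.968 m; N'_4 = 162·cos39.2° = 125.5; c'Δl = 39.77; W sinα = 102.4
Slice 5: Δl = 2.0/cos54.5° = 3.444 m; N'_5 = 60·cos54.5° = 34.8; c'Δl = 46.15; W sinα = 48.8
Σc'Δl = 189.5 kN/m; ΣN' = 481.6 kN/m; ΣW sinα = 253.1 kN/m
Resisting = 189.5 + 481.6·tan30.5° = 189.5 + 283.7 = 473.2 kN/m
FS = 473.2 / 253.1 = 1.869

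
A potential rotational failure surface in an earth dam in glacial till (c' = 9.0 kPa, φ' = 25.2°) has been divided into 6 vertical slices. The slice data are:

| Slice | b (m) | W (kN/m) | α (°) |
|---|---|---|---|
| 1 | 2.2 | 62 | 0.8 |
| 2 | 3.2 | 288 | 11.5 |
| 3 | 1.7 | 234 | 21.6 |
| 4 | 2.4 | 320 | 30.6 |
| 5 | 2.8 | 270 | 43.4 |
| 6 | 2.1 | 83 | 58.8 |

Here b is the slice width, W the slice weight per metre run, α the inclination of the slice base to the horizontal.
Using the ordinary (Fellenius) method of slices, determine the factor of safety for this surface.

Ordinary method of slices: FS = Σ[c'·Δl_i + (W_i cosα_i)·tanφ'] / Σ W_i sinα_i, with Δl_i = b_i / cosα_i.
Slice 1: Δl = 2.2/cos0.8° = 2.200 m; N'_1 = 62·cos0.8° = 62.0; c'Δl = 19.80; W sinα = 0.9
Slice 2: Δl = 3.2/cos11.5° = 3.266 m; N'_2 = 288·cos11.5° = 282.2; c'Δl = 29.39; W sinα = 57.4
Slice 3: Δl = 1.7/cos21.6° = 1.828 m; N'_3 = 234·cos21.6° = 217.6; c'Δl = 16.46; W sinα = 86.1
Slice 4: Δl = 2.4/cos30.6° = 2.788 m; N'_4 = 320·cos30.6° = 275.4; c'Δl = 25.09; W sinα = 162.9
Slice 5: Δl = 2.8/cos43.4° = 3.854 m; N'_5 = 270·cos43.4° = 196.2; c'Δl = 34.68; W sinα = 185.5
Slice 6: Δl = 2.1/cos58.8° = 4.054 m; N'_6 = 83·cos58.8° = 43.0; c'Δl = 36.48; W sinα = 71.0
Σc'Δl = 161.9 kN/m; ΣN' = 1076.4 kN/m; ΣW sinα = 563.8 kN/m
Resisting = 161.9 + 1076.4·tan25.2° = 161.9 + 506.5 = 668.4 kN/m
FS = 668.4 / 563.8 = 1.186

FS = 1.19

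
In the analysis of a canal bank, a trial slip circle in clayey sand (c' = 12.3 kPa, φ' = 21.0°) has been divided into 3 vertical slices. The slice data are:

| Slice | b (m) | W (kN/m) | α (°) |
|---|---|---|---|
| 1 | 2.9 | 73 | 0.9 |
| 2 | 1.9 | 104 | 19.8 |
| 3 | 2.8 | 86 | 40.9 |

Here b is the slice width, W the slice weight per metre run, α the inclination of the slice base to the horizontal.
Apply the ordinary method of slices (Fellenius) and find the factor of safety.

FS = 2.12

Ordinary method of slices: FS = Σ[c'·Δl_i + (W_i cosα_i)·tanφ'] / Σ W_i sinα_i, with Δl_i = b_i / cosα_i.
Slice 1: Δl = 2.9/cos0.9° = 2.900 m; N'_1 = 73·cos0.9° = 73.0; c'Δl = 35.67; W sinα = 1.1
Slice 2: Δl = 1.9/cos19.8° = 2.019 m; N'_2 = 104·cos19.8° = 97.9; c'Δl = 24.84; W sinα = 35.2
Slice 3: Δl = 2.8/cos40.9° = 3.704 m; N'_3 = 86·cos40.9° = 65.0; c'Δl = 45.56; W sinα = 56.3
Σc'Δl = 106.1 kN/m; ΣN' = 235.8 kN/m; ΣW sinα = 92.7 kN/m
Resisting = 106.1 + 235.8·tan21.0° = 106.1 + 90.5 = 196.6 kN/m
FS = 196.6 / 92.7 = 2.121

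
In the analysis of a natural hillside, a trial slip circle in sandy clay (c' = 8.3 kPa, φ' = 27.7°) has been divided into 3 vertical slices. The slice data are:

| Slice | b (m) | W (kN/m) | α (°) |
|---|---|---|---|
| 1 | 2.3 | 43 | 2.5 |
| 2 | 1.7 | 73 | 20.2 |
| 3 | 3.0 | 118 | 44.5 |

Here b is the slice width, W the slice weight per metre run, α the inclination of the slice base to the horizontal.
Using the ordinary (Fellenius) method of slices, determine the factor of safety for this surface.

FS = 1.56

Ordinary method of slices: FS = Σ[c'·Δl_i + (W_i cosα_i)·tanφ'] / Σ W_i sinα_i, with Δl_i = b_i / cosα_i.
Slice 1: Δl = 2.3/cos2.5° = 2.302 m; N'_1 = 43·cos2.5° = 43.0; c'Δl = 19.11; W sinα = 1.9
Slice 2: Δl = 1.7/cos20.2° = 1.811 m; N'_2 = 73·cos20.2° = 68.5; c'Δl = 15.03; W sinα = 25.2
Slice 3: Δl = 3.0/cos44.5° = 4.206 m; N'_3 = 118·cos44.5° = 84.2; c'Δl = 34.91; W sinα = 82.7
Σc'Δl = 69.1 kN/m; ΣN' = 195.6 kN/m; ΣW sinα = 109.8 kN/m
Resisting = 69.1 + 195.6·tan27.7° = 69.1 + 102.7 = 171.8 kN/m
FS = 171.8 / 109.8 = 1.564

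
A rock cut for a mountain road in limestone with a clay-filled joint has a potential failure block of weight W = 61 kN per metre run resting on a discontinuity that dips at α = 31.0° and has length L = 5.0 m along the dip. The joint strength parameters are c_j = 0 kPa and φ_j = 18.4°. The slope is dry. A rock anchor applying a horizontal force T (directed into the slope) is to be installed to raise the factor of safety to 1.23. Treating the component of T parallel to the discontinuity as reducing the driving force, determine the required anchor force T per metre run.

Resolving forces along and normal to the sliding plane, with the horizontal anchor force T adding T·sinα to the effective normal force and T·cosα acting up the plane against the driving force:
FS = [c_jL + (W cosα + T sinα) tanφ_j] / [W sinα − T cosα]
Without the anchor: N' = 52.3 kN/m, driving T_d = 31.4 kN/m, resisting R = 0·5.0 + 52.3·tan18.4° = 17.4 kN/m, FS = 0.55.
Setting FS = 1.23 and solving for T:
1.23·(31.4 − T cos31.0°) = 17.4 + T sin31.0°·tan18.4°
T·(sin31.0°·tan18.4° + 1.23·cos31.0°) = 1.23·31.4 − 17.4
T·(0.5150·0.3327 + 1.23·0.8572) = 38.6 − 17.4 = 21.2
T·1.2256 = 21.2
T = 17.3 kN/m

T = 17 kN/m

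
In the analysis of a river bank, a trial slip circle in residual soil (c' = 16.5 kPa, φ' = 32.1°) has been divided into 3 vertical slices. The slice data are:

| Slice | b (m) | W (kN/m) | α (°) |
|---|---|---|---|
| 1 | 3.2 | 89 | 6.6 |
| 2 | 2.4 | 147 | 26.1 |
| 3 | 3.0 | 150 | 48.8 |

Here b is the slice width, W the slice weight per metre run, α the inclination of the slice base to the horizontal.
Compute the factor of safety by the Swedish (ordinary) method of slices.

FS = 1.98

Ordinary method of slices: FS = Σ[c'·Δl_i + (W_i cosα_i)·tanφ'] / Σ W_i sinα_i, with Δl_i = b_i / cosα_i.
Slice 1: Δl = 3.2/cos6.6° = 3.221 m; N'_1 = 89·cos6.6° = 88.4; c'Δl = 53.15; W sinα = 10.2
Slice 2: Δl = 2.4/cos26.1° = 2.673 m; N'_2 = 147·cos26.1° = 132.0; c'Δl = 44.10; W sinα = 64.7
Slice 3: Δl = 3.0/cos48.8° = 4.554 m; N'_3 = 150·cos48.8° = 98.8; c'Δl = 75.15; W sinα = 112.9
Σc'Δl = 172.4 kN/m; ΣN' = 319.2 kN/m; ΣW sinα = 187.8 kN/m
Resisting = 172.4 + 319.2·tan32.1° = 172.4 + 200.2 = 372.6 kN/m
FS = 372.6 / 187.8 = 1.985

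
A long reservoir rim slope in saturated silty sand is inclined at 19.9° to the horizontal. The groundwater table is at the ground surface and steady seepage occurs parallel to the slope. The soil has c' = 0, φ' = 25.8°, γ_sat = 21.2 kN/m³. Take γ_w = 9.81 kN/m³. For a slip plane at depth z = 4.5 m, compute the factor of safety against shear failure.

FS = 0.72

With seepage parallel to the slope and the water table at the surface, the effective normal stress on the slip plane uses the buoyant unit weight γ' = γ_sat − γ_w while the driving shear stress uses γ_sat:
FS = [c' + γ' z cos²β tanφ'] / [γ_sat z sinβ cosβ]
(For c' = 0 this reduces to FS = (γ'/γ_sat)·tanφ'/tanβ.)
γ' = 21.2 − 9.81 = 11.39 kN/m³
Numerator = 0.0 + 11.39·4.5·cos²19.9°·tan25.8° = 0.0 + 11.39·4.5·0.8841·0.4834 = 21.907 kPa
Denominator = 21.2·4.5·sin19.9°·cos19.9° = 21.2·4.5·0.3404·0.9403 = 30.533 kPa
FS = 21.907 / 30.533 = 0.717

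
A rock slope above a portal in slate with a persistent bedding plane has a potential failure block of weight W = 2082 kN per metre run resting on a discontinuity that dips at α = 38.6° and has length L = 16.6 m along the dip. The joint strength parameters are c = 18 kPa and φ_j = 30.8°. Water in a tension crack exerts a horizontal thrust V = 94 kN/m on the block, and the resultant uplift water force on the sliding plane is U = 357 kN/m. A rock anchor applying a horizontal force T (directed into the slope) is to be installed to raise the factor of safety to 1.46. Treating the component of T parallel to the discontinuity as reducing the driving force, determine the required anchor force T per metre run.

Resolving forces along and normal to the sliding plane, with the horizontal anchor force T adding T·sinα to the effective normal force and T·cosα acting up the plane against the driving force:
FS = [cL + (W cosα − U − V sinα + T sinα) tanφ_j] / [W sinα + V cosα − T cosα]
Without the anchor: N' = 1211.5 kN/m, driving T_d = 1372.4 kN/m, resisting R = 18·16.6 + 1211.5·tan30.8° = 1021.0 kN/m, FS = 0.74.
Setting FS = 1.46 and solving for T:
1.46·(1372.4 − T cos38.6°) = 1021.0 + T sin38.6°·tan30.8°
T·(sin38.6°·tan30.8° + 1.46·cos38.6°) = 1.46·1372.4 − 1021.0
T·(0.6239·0.5961 + 1.46·0.7815) = 2003.7 − 1021.0 = 982.7
T·1.5129 = 982.7
T = 649.5 kN/m

T = 650 kN/m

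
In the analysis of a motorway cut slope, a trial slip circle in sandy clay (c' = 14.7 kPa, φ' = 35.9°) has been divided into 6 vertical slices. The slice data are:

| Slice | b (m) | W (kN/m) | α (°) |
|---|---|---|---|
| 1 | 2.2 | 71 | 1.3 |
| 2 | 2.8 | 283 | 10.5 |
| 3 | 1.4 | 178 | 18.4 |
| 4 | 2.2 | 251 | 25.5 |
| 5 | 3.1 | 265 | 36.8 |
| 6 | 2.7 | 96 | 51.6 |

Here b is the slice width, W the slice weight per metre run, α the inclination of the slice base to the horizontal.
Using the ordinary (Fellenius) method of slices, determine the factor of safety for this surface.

FS = 2.19

Ordinary method of slices: FS = Σ[c'·Δl_i + (W_i cosα_i)·tanφ'] / Σ W_i sinα_i, with Δl_i = b_i / cosα_i.
Slice 1: Δl = 2.2/cos1.3° = 2.201 m; N'_1 = 71·cos1.3° = 71.0; c'Δl = 32.35; W sinα = 1.6
Slice 2: Δl = 2.8/cos10.5° = 2.848 m; N'_2 = 283·cos10.5° = 278.3; c'Δl = 41.86; W sinα = 51.6
Slice 3: Δl = 1.4/cos18.4° = 1.475 m; N'_3 = 178·cos18.4° = 168.9; c'Δl = 21.69; W sinα = 56.2
Slice 4: Δl = 2.2/cos25.5° = 2.437 m; N'_4 = 251·cos25.5° = 226.5; c'Δl = 35.83; W sinα = 108.1
Slice 5: Δl = 3.1/cos36.8° = 3.871 m; N'_5 = 265·cos36.8° = 212.2; c'Δl = 56.91; W sinα = 158.7
Slice 6: Δl = 2.7/cos51.6° = 4.347 m; N'_6 = 96·cos51.6° = 59.6; c'Δl = 63.90; W sinα = 75.2
Σc'Δl = 252.5 kN/m; ΣN' = 1016.5 kN/m; ΣW sinα = 451.4 kN/m
Resisting = 252.5 + 1016.5·tan35.9° = 252.5 + 735.8 = 988.4 kN/m
FS = 988.4 / 451.4 = 2.190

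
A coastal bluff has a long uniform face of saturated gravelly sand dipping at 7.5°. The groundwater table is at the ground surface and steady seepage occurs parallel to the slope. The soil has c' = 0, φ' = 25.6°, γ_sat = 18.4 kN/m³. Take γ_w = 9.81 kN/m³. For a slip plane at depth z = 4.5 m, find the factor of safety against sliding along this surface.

FS = 1.70

With seepage parallel to the slope and the water table at the surface, the effective normal stress on the slip plane uses the buoyant unit weight γ' = γ_sat − γ_w while the driving shear stress uses γ_sat:
FS = [c' + γ' z cos²β tanφ'] / [γ_sat z sinβ cosβ]
(For c' = 0 this reduces to FS = (γ'/γ_sat)·tanφ'/tanβ.)
γ' = 18.4 − 9.81 = 8.59 kN/m³
Numerator = 0.0 + 8.59·4.5·cos²7.5°·tan25.6° = 0.0 + 8.59·4.5·0.9830·0.4791 = 18.205 kPa
Denominator = 18.4·4.5·sin7.5°·cos7.5° = 18.4·4.5·0.1305·0.9914 = 10.715 kPa
FS = 18.205 / 10.715 = 1.699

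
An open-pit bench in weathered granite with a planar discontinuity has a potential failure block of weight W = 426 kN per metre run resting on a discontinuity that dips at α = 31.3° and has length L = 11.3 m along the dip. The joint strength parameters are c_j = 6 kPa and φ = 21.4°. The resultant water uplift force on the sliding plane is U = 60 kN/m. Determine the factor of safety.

Resolving the block weight along and normal to the plane and applying the Mohr–Coulomb strength on the joint:
N' = W cosα − U = 426·cos31.3° − 60 = 304.0 kN/m
Driving force T = W sinα = 426·sin31.3° = 221.3 kN/m
Resisting force R = c_j·L + N'·tanφ = 6·11.3 + 304.0·tan21.4° = 67.8 + 119.1 = 186.9 kN/m
FS = R / T = 186.9 / 221.3 = 0.845

FS = 0.84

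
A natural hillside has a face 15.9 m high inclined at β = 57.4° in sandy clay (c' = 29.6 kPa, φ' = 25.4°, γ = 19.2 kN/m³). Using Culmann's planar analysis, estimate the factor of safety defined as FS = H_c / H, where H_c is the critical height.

FS = 1.94

H_c = (4c'/γ) · sinβ cosφ' / [1 − cos(β − φ')]
    = (4·29.6/19.2) · sin57.4°·cos25.4° / [1 − cos32.0°]
    = 6.167 · 0.7610 / 0.1520 = 30.88 m
FS = H_c / H = 30.88 / 15.9 = 1.942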